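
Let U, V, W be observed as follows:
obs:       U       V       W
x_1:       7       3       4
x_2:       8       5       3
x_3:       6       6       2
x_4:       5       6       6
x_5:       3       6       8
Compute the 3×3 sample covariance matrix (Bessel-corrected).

Step 1 — column means:
  mean(U) = (7 + 8 + 6 + 5 + 3) / 5 = 29/5 = 5.8
  mean(V) = (3 + 5 + 6 + 6 + 6) / 5 = 26/5 = 5.2
  mean(W) = (4 + 3 + 2 + 6 + 8) / 5 = 23/5 = 4.6

Step 2 — sample covariance S[i,j] = (1/(n-1)) · Σ_k (x_{k,i} - mean_i) · (x_{k,j} - mean_j), with n-1 = 4.
  S[U,U] = ((1.2)·(1.2) + (2.2)·(2.2) + (0.2)·(0.2) + (-0.8)·(-0.8) + (-2.8)·(-2.8)) / 4 = 14.8/4 = 3.7
  S[U,V] = ((1.2)·(-2.2) + (2.2)·(-0.2) + (0.2)·(0.8) + (-0.8)·(0.8) + (-2.8)·(0.8)) / 4 = -5.8/4 = -1.45
  S[U,W] = ((1.2)·(-0.6) + (2.2)·(-1.6) + (0.2)·(-2.6) + (-0.8)·(1.4) + (-2.8)·(3.4)) / 4 = -15.4/4 = -3.85
  S[V,V] = ((-2.2)·(-2.2) + (-0.2)·(-0.2) + (0.8)·(0.8) + (0.8)·(0.8) + (0.8)·(0.8)) / 4 = 6.8/4 = 1.7
  S[V,W] = ((-2.2)·(-0.6) + (-0.2)·(-1.6) + (0.8)·(-2.6) + (0.8)·(1.4) + (0.8)·(3.4)) / 4 = 3.4/4 = 0.85
  S[W,W] = ((-0.6)·(-0.6) + (-1.6)·(-1.6) + (-2.6)·(-2.6) + (1.4)·(1.4) + (3.4)·(3.4)) / 4 = 23.2/4 = 5.8

S is symmetric (S[j,i] = S[i,j]). Assembling:

S = [[3.7, -1.45, -3.85],
 [-1.45, 1.7, 0.85],
 [-3.85, 0.85, 5.8]]


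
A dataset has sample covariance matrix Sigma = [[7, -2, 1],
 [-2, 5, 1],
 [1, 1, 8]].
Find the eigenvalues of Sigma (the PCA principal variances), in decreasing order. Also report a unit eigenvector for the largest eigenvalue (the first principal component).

Step 1 — characteristic polynomial p(λ) = det(λI - Sigma) = λ³ - tr·λ² + c_1·λ - det, where tr = trace, c_1 = sum of the principal 2×2 minors, det = det(Sigma):
  tr = 7 + 5 + 8 = 20,
  c_1 = (7·5 - (-2)²) + (7·8 - (1)²) + (5·8 - (1)²) = 31 + 55 + 39 = 125,
  det = 7·(5·8 - (1)²) - (-2)·((-2)·8 - (1)·(1)) + (1)·((-2)·(1) - 5·(1)) = 7·(39) - (-2)·(-17) + (1)·(-7) = 232.
  So p(λ) = λ³ - 20λ² + 125λ - 232.
Step 2 — look for an integer root (rational root theorem: any rational root is an integer divisor of 232). Testing λ = 8:
  p(8) = 512 - 1280 + 1000 - 232 = 0  ✓
  Dividing out (λ - 8): p(λ) = (λ - 8)(λ² - 12λ + 29).
Step 3 — remaining eigenvalues from the quadratic λ² - 12λ + 29 = 0:
  Δ = 12² - 4·29 = 144 - 116 = 28,  λ = (12 ± √28)/2 = (12 ± 5.2915)/2 ≈ 8.6458 or 3.3542.
  Sorted: λ_1 = 8.6458,  λ_2 = 8,  λ_3 = 3.3542  (check: sum = 20 = tr ✓).

Step 4 — unit eigenvector for λ_1 ≈ 8.6458: v spans the null space of (Sigma - λ_1 I), whose rows are
  r_1 = (-1.6458, -2, 1),  r_2 = (-2, -3.6458, 1),  r_3 = (1, 1, -0.6458).
  v is orthogonal to every row, so take v ∝ r_1 × r_2 = ((-2)·(1) - (1)·(-3.6458), (1)·(-2) - (-1.6458)·(1), (-1.6458)·(-3.6458) - (-2)·(-2)) ≈ (1.6458, -0.3542, 2).
  Let u = (1.6458, -0.3542, 2).
  ||u|| = √((1.6458)² + (-0.3542)² + (2)²) = √(6.834) ≈ 2.6142,  v_1 = u/||u|| ≈ (0.6295, -0.1355, 0.7651) (||v_1|| = 1).

λ_1 = 8.6458,  λ_2 = 8,  λ_3 = 3.3542;  v_1 ≈ (0.6295, -0.1355, 0.7651)


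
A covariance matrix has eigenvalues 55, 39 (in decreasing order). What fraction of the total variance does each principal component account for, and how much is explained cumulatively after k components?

Step 1 — total variance = trace(Sigma) = Σ λ_i = 55 + 39 = 94.

Step 2 — fraction explained by component i = λ_i / Σ λ:
  PC1: 55/94 = 0.5851
  PC2: 39/94 = 0.4149

Step 3 — cumulative fraction after k components = (λ_1 + ... + λ_k) / Σ λ:
  k = 1: 55/94 = 0.5851
  k = 2: (55 + 39)/94 = 94/94 = 1

Summary (fraction, with percent):

explained: PC1 0.5851 (58.51%), PC2 0.4149 (41.49%);  cumulative: 0.5851, 1


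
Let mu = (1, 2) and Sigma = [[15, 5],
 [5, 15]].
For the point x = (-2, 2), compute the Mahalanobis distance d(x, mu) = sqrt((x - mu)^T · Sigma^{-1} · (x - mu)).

Step 1 — centre the observation: (x - mu) = (-3, 0).

Step 2 — invert Sigma. det(Sigma) = 15·15 - (5)² = 200.
  Sigma^{-1} = (1/det) · [[d, -b], [-b, a]] = [[0.075, -0.025],
 [-0.025, 0.075]].

Step 3 — form the quadratic (x - mu)^T · Sigma^{-1} · (x - mu):
  Sigma^{-1} · (x - mu) = (-0.225, 0.075).
  (x - mu)^T · [Sigma^{-1} · (x - mu)] = (-3)·(-0.225) + (0)·(0.075) = 0.675.

Step 4 — take square root: d = √(0.675) ≈ 0.8216.

d(x, mu) = √(0.675) ≈ 0.8216


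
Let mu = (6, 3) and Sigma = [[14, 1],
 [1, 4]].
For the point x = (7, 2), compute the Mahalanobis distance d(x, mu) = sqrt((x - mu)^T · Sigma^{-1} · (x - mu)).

Step 1 — centre the observation: (x - mu) = (1, -1).

Step 2 — invert Sigma. det(Sigma) = 14·4 - (1)² = 55.
  Sigma^{-1} = (1/det) · [[d, -b], [-b, a]] = [[0.0727, -0.0182],
 [-0.0182, 0.2545]].

Step 3 — form the quadratic (x - mu)^T · Sigma^{-1} · (x - mu):
  Sigma^{-1} · (x - mu) = (0.0909, -0.2727).
  (x - mu)^T · [Sigma^{-1} · (x - mu)] = (1)·(0.0909) + (-1)·(-0.2727) = 0.3636.

Step 4 — take square root: d = √(0.3636) ≈ 0.603.

d(x, mu) = √(0.3636) ≈ 0.603


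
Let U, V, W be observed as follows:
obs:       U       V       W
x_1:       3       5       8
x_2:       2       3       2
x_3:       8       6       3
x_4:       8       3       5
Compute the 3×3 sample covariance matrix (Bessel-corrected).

Step 1 — column means:
  mean(U) = (3 + 2 + 8 + 8) / 4 = 21/4 = 5.25
  mean(V) = (5 + 3 + 6 + 3) / 4 = 17/4 = 4.25
  mean(W) = (8 + 2 + 3 + 5) / 4 = 18/4 = 4.5

Step 2 — sample covariance S[i,j] = (1/(n-1)) · Σ_k (x_{k,i} - mean_i) · (x_{k,j} - mean_j), with n-1 = 3.
  S[U,U] = ((-2.25)·(-2.25) + (-3.25)·(-3.25) + (2.75)·(2.75) + (2.75)·(2.75)) / 3 = 30.75/3 = 10.25
  S[U,V] = ((-2.25)·(0.75) + (-3.25)·(-1.25) + (2.75)·(1.75) + (2.75)·(-1.25)) / 3 = 3.75/3 = 1.25
  S[U,W] = ((-2.25)·(3.5) + (-3.25)·(-2.5) + (2.75)·(-1.5) + (2.75)·(0.5)) / 3 = -2.5/3 = -0.8333
  S[V,V] = ((0.75)·(0.75) + (-1.25)·(-1.25) + (1.75)·(1.75) + (-1.25)·(-1.25)) / 3 = 6.75/3 = 2.25
  S[V,W] = ((0.75)·(3.5) + (-1.25)·(-2.5) + (1.75)·(-1.5) + (-1.25)·(0.5)) / 3 = 2.5/3 = 0.8333
  S[W,W] = ((3.5)·(3.5) + (-2.5)·(-2.5) + (-1.5)·(-1.5) + (0.5)·(0.5)) / 3 = 21/3 = 7

S is symmetric (S[j,i] = S[i,j]). Assembling:

S = [[10.25, 1.25, -0.8333],
 [1.25, 2.25, 0.8333],
 [-0.8333, 0.8333, 7]]


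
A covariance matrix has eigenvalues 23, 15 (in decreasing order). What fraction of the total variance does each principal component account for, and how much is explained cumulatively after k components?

Step 1 — total variance = trace(Sigma) = Σ λ_i = 23 + 15 = 38.

Step 2 — fraction explained by component i = λ_i / Σ λ:
  PC1: 23/38 = 0.6053
  PC2: 15/38 = 0.3947

Step 3 — cumulative fraction after k components = (λ_1 + ... + λ_k) / Σ λ:
  k = 1: 23/38 = 0.6053
  k = 2: (23 + 15)/38 = 38/38 = 1

Summary (fraction, with percent):

explained: PC1 0.6053 (60.53%), PC2 0.3947 (39.47%);  cumulative: 0.6053, 1


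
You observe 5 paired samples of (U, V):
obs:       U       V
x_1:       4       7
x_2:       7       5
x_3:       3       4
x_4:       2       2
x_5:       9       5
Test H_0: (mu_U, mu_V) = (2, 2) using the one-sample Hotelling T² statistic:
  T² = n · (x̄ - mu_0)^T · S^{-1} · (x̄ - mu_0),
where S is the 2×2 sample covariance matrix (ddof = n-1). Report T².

Step 1 — sample mean vector:
  mean(U) = (4 + 7 + 3 + 2 + 9) / 5 = 25/5 = 5
  mean(V) = (7 + 5 + 4 + 2 + 5) / 5 = 23/5 = 4.6
  x̄ = (5, 4.6),  deviation x̄ - mu_0 = (5, 4.6) - (2, 2) = (3, 2.6).

Step 2 — sample covariance matrix, S[i,j] = (1/(n-1)) · Σ_k (x_{k,i} - mean_i) · (x_{k,j} - mean_j), divisor n-1 = 4:
  S[U,U] = ((-1)·(-1) + (2)·(2) + (-2)·(-2) + (-3)·(-3) + (4)·(4)) / 4 = 34/4 = 8.5
  S[U,V] = ((-1)·(2.4) + (2)·(0.4) + (-2)·(-0.6) + (-3)·(-2.6) + (4)·(0.4)) / 4 = 9/4 = 2.25
  S[V,V] = ((2.4)·(2.4) + (0.4)·(0.4) + (-0.6)·(-0.6) + (-2.6)·(-2.6) + (0.4)·(0.4)) / 4 = 13.2/4 = 3.3
  S = [[8.5, 2.25],
 [2.25, 3.3]].

Step 3 — invert S. det(S) = 8.5·3.3 - (2.25)² = 22.9875.
  S^{-1} = (1/det) · [[d, -b], [-b, a]] = [[0.1436, -0.0979],
 [-0.0979, 0.3698]].

Step 4 — quadratic form (x̄ - mu_0)^T · S^{-1} · (x̄ - mu_0):
  S^{-1} · (x̄ - mu_0) = (0.1762, 0.6678),
  (x̄ - mu_0)^T · [...] = (3)·(0.1762) + (2.6)·(0.6678) = 2.2647.

Step 5 — scale by n: T² = 5 · 2.2647 = 11.3235.

T² ≈ 11.3235


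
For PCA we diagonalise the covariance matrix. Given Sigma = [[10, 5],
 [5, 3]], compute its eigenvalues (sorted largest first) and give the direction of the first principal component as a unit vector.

Step 1 — characteristic polynomial of 2×2 Sigma:
  det(Sigma - λI) = λ² - trace · λ + det = 0.
  trace = 10 + 3 = 13, det = 10·3 - (5)² = 5.
Step 2 — discriminant:
  Δ = trace² - 4·det = 169 - 20 = 149.
Step 3 — eigenvalues:
  λ = (trace ± √Δ)/2 = (13 ± 12.2066)/2,
  λ_1 = 12.6033,  λ_2 = 0.3967.

Step 4 — unit eigenvector for λ_1: solve (Sigma - λ_1 I)v = 0. First row:
  (10 - 12.6033)·v_x + (5)·v_y = 0, i.e. (-2.6033)·v_x + (5)·v_y = 0,
  so v ∝ (b, λ_1 - a) = (5, 2.6033) = u.
  ||u|| = √((5)² + (2.6033)²) = √(31.7771) ≈ 5.6371,
  v_1 = u/||u|| ≈ (0.887, 0.4618) (||v_1|| = 1).

λ_1 = 12.6033,  λ_2 = 0.3967;  v_1 ≈ (0.887, 0.4618)


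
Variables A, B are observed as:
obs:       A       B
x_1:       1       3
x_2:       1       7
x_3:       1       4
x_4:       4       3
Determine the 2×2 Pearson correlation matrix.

Step 1 — column means:
  mean(A) = (1 + 1 + 1 + 4) / 4 = 7/4 = 1.75
  mean(B) = (3 + 7 + 4 + 3) / 4 = 17/4 = 4.25

Step 2 — sample variances and covariances s[i,j] = (1/(n-1)) · Σ_k (x_{k,i} - mean_i) · (x_{k,j} - mean_j), with n-1 = 3:
  s[A,A] = ((-0.75)·(-0.75) + (-0.75)·(-0.75) + (-0.75)·(-0.75) + (2.25)·(2.25)) / 3 = 6.75/3 = 2.25
  s[A,B] = ((-0.75)·(-1.25) + (-0.75)·(2.75) + (-0.75)·(-0.25) + (2.25)·(-1.25)) / 3 = -3.75/3 = -1.25
  s[B,B] = ((-1.25)·(-1.25) + (2.75)·(2.75) + (-0.25)·(-0.25) + (-1.25)·(-1.25)) / 3 = 10.75/3 = 3.5833
  Sample standard deviations s_i = √(s[i,i]):
  s(A) = √(2.25) = 1.5
  s(B) = √(3.5833) = 1.893

Step 3 — r_{ij} = s_{ij} / (s_i · s_j):
  r[A,A] = 1 (diagonal).
  r[A,B] = -1.25 / (1.5 · 1.893) = -1.25 / 2.8395 = -0.4402
  r[B,B] = 1 (diagonal).

R is symmetric with unit diagonal. Assembling:

R = [[1, -0.4402],
 [-0.4402, 1]]


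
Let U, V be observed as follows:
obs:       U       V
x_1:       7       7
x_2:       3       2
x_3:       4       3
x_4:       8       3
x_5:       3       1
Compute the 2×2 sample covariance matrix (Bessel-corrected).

Step 1 — column means:
  mean(U) = (7 + 3 + 4 + 8 + 3) / 5 = 25/5 = 5
  mean(V) = (7 + 2 + 3 + 3 + 1) / 5 = 16/5 = 3.2

Step 2 — sample covariance S[i,j] = (1/(n-1)) · Σ_k (x_{k,i} - mean_i) · (x_{k,j} - mean_j), with n-1 = 4.
  S[U,U] = ((2)·(2) + (-2)·(-2) + (-1)·(-1) + (3)·(3) + (-2)·(-2)) / 4 = 22/4 = 5.5
  S[U,V] = ((2)·(3.8) + (-2)·(-1.2) + (-1)·(-0.2) + (3)·(-0.2) + (-2)·(-2.2)) / 4 = 14/4 = 3.5
  S[V,V] = ((3.8)·(3.8) + (-1.2)·(-1.2) + (-0.2)·(-0.2) + (-0.2)·(-0.2) + (-2.2)·(-2.2)) / 4 = 20.8/4 = 5.2

S is symmetric (S[j,i] = S[i,j]). Assembling:

S = [[5.5, 3.5],
 [3.5, 5.2]]


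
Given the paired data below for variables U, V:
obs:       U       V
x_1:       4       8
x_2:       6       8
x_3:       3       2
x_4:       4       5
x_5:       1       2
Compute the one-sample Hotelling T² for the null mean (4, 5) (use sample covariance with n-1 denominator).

Step 1 — sample mean vector:
  mean(U) = (4 + 6 + 3 + 4 + 1) / 5 = 18/5 = 3.6
  mean(V) = (8 + 8 + 2 + 5 + 2) / 5 = 25/5 = 5
  x̄ = (3.6, 5),  deviation x̄ - mu_0 = (3.6, 5) - (4, 5) = (-0.4, 0).

Step 2 — sample covariance matrix, S[i,j] = (1/(n-1)) · Σ_k (x_{k,i} - mean_i) · (x_{k,j} - mean_j), divisor n-1 = 4:
  S[U,U] = ((0.4)·(0.4) + (2.4)·(2.4) + (-0.6)·(-0.6) + (0.4)·(0.4) + (-2.6)·(-2.6)) / 4 = 13.2/4 = 3.3
  S[U,V] = ((0.4)·(3) + (2.4)·(3) + (-0.6)·(-3) + (0.4)·(0) + (-2.6)·(-3)) / 4 = 18/4 = 4.5
  S[V,V] = ((3)·(3) + (3)·(3) + (-3)·(-3) + (0)·(0) + (-3)·(-3)) / 4 = 36/4 = 9
  S = [[3.3, 4.5],
 [4.5, 9]].

Step 3 — invert S. det(S) = 3.3·9 - (4.5)² = 9.45.
  S^{-1} = (1/det) · [[d, -b], [-b, a]] = [[0.9524, -0.4762],
 [-0.4762, 0.3492]].

Step 4 — quadratic form (x̄ - mu_0)^T · S^{-1} · (x̄ - mu_0):
  S^{-1} · (x̄ - mu_0) = (-0.381, 0.1905),
  (x̄ - mu_0)^T · [...] = (-0.4)·(-0.381) + (0)·(0.1905) = 0.1524.

Step 5 — scale by n: T² = 5 · 0.1524 = 0.7619.

T² ≈ 0.7619


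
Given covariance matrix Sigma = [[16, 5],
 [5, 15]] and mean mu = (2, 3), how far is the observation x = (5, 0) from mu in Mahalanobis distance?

Step 1 — centre the observation: (x - mu) = (3, -3).

Step 2 — invert Sigma. det(Sigma) = 16·15 - (5)² = 215.
  Sigma^{-1} = (1/det) · [[d, -b], [-b, a]] = [[0.0698, -0.0233],
 [-0.0233, 0.0744]].

Step 3 — form the quadratic (x - mu)^T · Sigma^{-1} · (x - mu):
  Sigma^{-1} · (x - mu) = (0.2791, -0.293).
  (x - mu)^T · [Sigma^{-1} · (x - mu)] = (3)·(0.2791) + (-3)·(-0.293) = 1.7163.

Step 4 — take square root: d = √(1.7163) ≈ 1.3101.

d(x, mu) = √(1.7163) ≈ 1.3101


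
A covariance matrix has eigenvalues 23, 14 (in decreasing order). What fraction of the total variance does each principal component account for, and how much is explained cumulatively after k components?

Step 1 — total variance = trace(Sigma) = Σ λ_i = 23 + 14 = 37.

Step 2 — fraction explained by component i = λ_i / Σ λ:
  PC1: 23/37 = 0.6216
  PC2: 14/37 = 0.3784

Step 3 — cumulative fraction after k components = (λ_1 + ... + λ_k) / Σ λ:
  k = 1: 23/37 = 0.6216
  k = 2: (23 + 14)/37 = 37/37 = 1

Summary (fraction, with percent):

explained: PC1 0.6216 (62.16%), PC2 0.3784 (37.84%);  cumulative: 0.6216, 1


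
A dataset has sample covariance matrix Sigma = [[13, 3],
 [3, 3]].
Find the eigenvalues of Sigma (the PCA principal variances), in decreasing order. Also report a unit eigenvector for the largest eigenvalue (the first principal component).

Step 1 — characteristic polynomial of 2×2 Sigma:
  det(Sigma - λI) = λ² - trace · λ + det = 0.
  trace = 13 + 3 = 16, det = 13·3 - (3)² = 30.
Step 2 — discriminant:
  Δ = trace² - 4·det = 256 - 120 = 136.
Step 3 — eigenvalues:
  λ = (trace ± √Δ)/2 = (16 ± 11.6619)/2,
  λ_1 = 13.831,  λ_2 = 2.169.

Step 4 — unit eigenvector for λ_1: solve (Sigma - λ_1 I)v = 0. First row:
  (13 - 13.831)·v_x + (3)·v_y = 0, i.e. (-0.831)·v_x + (3)·v_y = 0,
  so v ∝ (b, λ_1 - a) = (3, 0.831) = u.
  ||u|| = √((3)² + (0.831)²) = √(9.6905) ≈ 3.113,
  v_1 = u/||u|| ≈ (0.9637, 0.2669) (||v_1|| = 1).

λ_1 = 13.831,  λ_2 = 2.169;  v_1 ≈ (0.9637, 0.2669)


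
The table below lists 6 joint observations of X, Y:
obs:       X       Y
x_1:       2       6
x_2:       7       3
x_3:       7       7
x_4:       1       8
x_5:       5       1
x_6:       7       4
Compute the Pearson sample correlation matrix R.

Step 1 — column means:
  mean(X) = (2 + 7 + 7 + 1 + 5 + 7) / 6 = 29/6 = 4.8333
  mean(Y) = (6 + 3 + 7 + 8 + 1 + 4) / 6 = 29/6 = 4.8333

Step 2 — sample variances and covariances s[i,j] = (1/(n-1)) · Σ_k (x_{k,i} - mean_i) · (x_{k,j} - mean_j), with n-1 = 5:
  s[X,X] = ((-2.8333)·(-2.8333) + (2.1667)·(2.1667) + (2.1667)·(2.1667) + (-3.8333)·(-3.8333) + (0.1667)·(0.1667) + (2.1667)·(2.1667)) / 5 = 36.8333/5 = 7.3667
  s[X,Y] = ((-2.8333)·(1.1667) + (2.1667)·(-1.8333) + (2.1667)·(2.1667) + (-3.8333)·(3.1667) + (0.1667)·(-3.8333) + (2.1667)·(-0.8333)) / 5 = -17.1667/5 = -3.4333
  s[Y,Y] = ((1.1667)·(1.1667) + (-1.8333)·(-1.8333) + (2.1667)·(2.1667) + (3.1667)·(3.1667) + (-3.8333)·(-3.8333) + (-0.8333)·(-0.8333)) / 5 = 34.8333/5 = 6.9667
  Sample standard deviations s_i = √(s[i,i]):
  s(X) = √(7.3667) = 2.7142
  s(Y) = √(6.9667) = 2.6394

Step 3 — r_{ij} = s_{ij} / (s_i · s_j):
  r[X,X] = 1 (diagonal).
  r[X,Y] = -3.4333 / (2.7142 · 2.6394) = -3.4333 / 7.1639 = -0.4793
  r[Y,Y] = 1 (diagonal).

R is symmetric with unit diagonal. Assembling:

R = [[1, -0.4793],
 [-0.4793, 1]]


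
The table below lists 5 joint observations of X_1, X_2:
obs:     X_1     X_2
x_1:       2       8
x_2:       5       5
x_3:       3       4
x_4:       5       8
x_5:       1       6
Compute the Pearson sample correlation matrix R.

Step 1 — column means:
  mean(X_1) = (2 + 5 + 3 + 5 + 1) / 5 = 16/5 = 3.2
  mean(X_2) = (8 + 5 + 4 + 8 + 6) / 5 = 31/5 = 6.2

Step 2 — sample variances and covariances s[i,j] = (1/(n-1)) · Σ_k (x_{k,i} - mean_i) · (x_{k,j} - mean_j), with n-1 = 4:
  s[X_1,X_1] = ((-1.2)·(-1.2) + (1.8)·(1.8) + (-0.2)·(-0.2) + (1.8)·(1.8) + (-2.2)·(-2.2)) / 4 = 12.8/4 = 3.2
  s[X_1,X_2] = ((-1.2)·(1.8) + (1.8)·(-1.2) + (-0.2)·(-2.2) + (1.8)·(1.8) + (-2.2)·(-0.2)) / 4 = -0.2/4 = -0.05
  s[X_2,X_2] = ((1.8)·(1.8) + (-1.2)·(-1.2) + (-2.2)·(-2.2) + (1.8)·(1.8) + (-0.2)·(-0.2)) / 4 = 12.8/4 = 3.2
  Sample standard deviations s_i = √(s[i,i]):
  s(X_1) = √(3.2) = 1.7889
  s(X_2) = √(3.2) = 1.7889

Step 3 — r_{ij} = s_{ij} / (s_i · s_j):
  r[X_1,X_1] = 1 (diagonal).
  r[X_1,X_2] = -0.05 / (1.7889 · 1.7889) = -0.05 / 3.2 = -0.0156
  r[X_2,X_2] = 1 (diagonal).

R is symmetric with unit diagonal. Assembling:

R = [[1, -0.0156],
 [-0.0156, 1]]


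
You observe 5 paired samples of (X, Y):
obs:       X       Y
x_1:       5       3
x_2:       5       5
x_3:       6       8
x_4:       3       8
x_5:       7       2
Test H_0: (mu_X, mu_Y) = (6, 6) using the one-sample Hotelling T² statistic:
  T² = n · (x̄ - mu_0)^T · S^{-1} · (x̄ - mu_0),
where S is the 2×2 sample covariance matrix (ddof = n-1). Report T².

Step 1 — sample mean vector:
  mean(X) = (5 + 5 + 6 + 3 + 7) / 5 = 26/5 = 5.2
  mean(Y) = (3 + 5 + 8 + 8 + 2) / 5 = 26/5 = 5.2
  x̄ = (5.2, 5.2),  deviation x̄ - mu_0 = (5.2, 5.2) - (6, 6) = (-0.8, -0.8).

Step 2 — sample covariance matrix, S[i,j] = (1/(n-1)) · Σ_k (x_{k,i} - mean_i) · (x_{k,j} - mean_j), divisor n-1 = 4:
  S[X,X] = ((-0.2)·(-0.2) + (-0.2)·(-0.2) + (0.8)·(0.8) + (-2.2)·(-2.2) + (1.8)·(1.8)) / 4 = 8.8/4 = 2.2
  S[X,Y] = ((-0.2)·(-2.2) + (-0.2)·(-0.2) + (0.8)·(2.8) + (-2.2)·(2.8) + (1.8)·(-3.2)) / 4 = -9.2/4 = -2.3
  S[Y,Y] = ((-2.2)·(-2.2) + (-0.2)·(-0.2) + (2.8)·(2.8) + (2.8)·(2.8) + (-3.2)·(-3.2)) / 4 = 30.8/4 = 7.7
  S = [[2.2, -2.3],
 [-2.3, 7.7]].

Step 3 — invert S. det(S) = 2.2·7.7 - (-2.3)² = 11.65.
  S^{-1} = (1/det) · [[d, -b], [-b, a]] = [[0.6609, 0.1974],
 [0.1974, 0.1888]].

Step 4 — quadratic form (x̄ - mu_0)^T · S^{-1} · (x̄ - mu_0):
  S^{-1} · (x̄ - mu_0) = (-0.6867, -0.309),
  (x̄ - mu_0)^T · [...] = (-0.8)·(-0.6867) + (-0.8)·(-0.309) = 0.7966.

Step 5 — scale by n: T² = 5 · 0.7966 = 3.9828.

T² ≈ 3.9828


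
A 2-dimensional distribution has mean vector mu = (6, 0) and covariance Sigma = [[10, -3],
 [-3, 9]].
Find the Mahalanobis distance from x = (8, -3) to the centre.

Step 1 — centre the observation: (x - mu) = (2, -3).

Step 2 — invert Sigma. det(Sigma) = 10·9 - (-3)² = 81.
  Sigma^{-1} = (1/det) · [[d, -b], [-b, a]] = [[0.1111, 0.037],
 [0.037, 0.1235]].

Step 3 — form the quadratic (x - mu)^T · Sigma^{-1} · (x - mu):
  Sigma^{-1} · (x - mu) = (0.1111, -0.2963).
  (x - mu)^T · [Sigma^{-1} · (x - mu)] = (2)·(0.1111) + (-3)·(-0.2963) = 1.1111.

Step 4 — take square root: d = √(1.1111) ≈ 1.0541.

d(x, mu) = √(1.1111) ≈ 1.0541


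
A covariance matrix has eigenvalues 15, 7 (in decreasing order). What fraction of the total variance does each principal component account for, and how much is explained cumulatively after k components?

Step 1 — total variance = trace(Sigma) = Σ λ_i = 15 + 7 = 22.

Step 2 — fraction explained by component i = λ_i / Σ λ:
  PC1: 15/22 = 0.6818
  PC2: 7/22 = 0.3182

Step 3 — cumulative fraction after k components = (λ_1 + ... + λ_k) / Σ λ:
  k = 1: 15/22 = 0.6818
  k = 2: (15 + 7)/22 = 22/22 = 1

Summary (fraction, with percent):

explained: PC1 0.6818 (68.18%), PC2 0.3182 (31.82%);  cumulative: 0.6818, 1


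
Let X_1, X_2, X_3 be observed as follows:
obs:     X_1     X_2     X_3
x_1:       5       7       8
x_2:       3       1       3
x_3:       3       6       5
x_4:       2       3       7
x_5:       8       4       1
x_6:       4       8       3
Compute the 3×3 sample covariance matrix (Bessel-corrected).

Step 1 — column means:
  mean(X_1) = (5 + 3 + 3 + 2 + 8 + 4) / 6 = 25/6 = 4.1667
  mean(X_2) = (7 + 1 + 6 + 3 + 4 + 8) / 6 = 29/6 = 4.8333
  mean(X_3) = (8 + 3 + 5 + 7 + 1 + 3) / 6 = 27/6 = 4.5

Step 2 — sample covariance S[i,j] = (1/(n-1)) · Σ_k (x_{k,i} - mean_i) · (x_{k,j} - mean_j), with n-1 = 5.
  S[X_1,X_1] = ((0.8333)·(0.8333) + (-1.1667)·(-1.1667) + (-1.1667)·(-1.1667) + (-2.1667)·(-2.1667) + (3.8333)·(3.8333) + (-0.1667)·(-0.1667)) / 5 = 22.8333/5 = 4.5667
  S[X_1,X_2] = ((0.8333)·(2.1667) + (-1.1667)·(-3.8333) + (-1.1667)·(1.1667) + (-2.1667)·(-1.8333) + (3.8333)·(-0.8333) + (-0.1667)·(3.1667)) / 5 = 5.1667/5 = 1.0333
  S[X_1,X_3] = ((0.8333)·(3.5) + (-1.1667)·(-1.5) + (-1.1667)·(0.5) + (-2.1667)·(2.5) + (3.8333)·(-3.5) + (-0.1667)·(-1.5)) / 5 = -14.5/5 = -2.9
  S[X_2,X_2] = ((2.1667)·(2.1667) + (-3.8333)·(-3.8333) + (1.1667)·(1.1667) + (-1.8333)·(-1.8333) + (-0.8333)·(-0.8333) + (3.1667)·(3.1667)) / 5 = 34.8333/5 = 6.9667
  S[X_2,X_3] = ((2.1667)·(3.5) + (-3.8333)·(-1.5) + (1.1667)·(0.5) + (-1.8333)·(2.5) + (-0.8333)·(-3.5) + (3.1667)·(-1.5)) / 5 = 7.5/5 = 1.5
  S[X_3,X_3] = ((3.5)·(3.5) + (-1.5)·(-1.5) + (0.5)·(0.5) + (2.5)·(2.5) + (-3.5)·(-3.5) + (-1.5)·(-1.5)) / 5 = 35.5/5 = 7.1

S is symmetric (S[j,i] = S[i,j]). Assembling:

S = [[4.5667, 1.0333, -2.9],
 [1.0333, 6.9667, 1.5],
 [-2.9, 1.5, 7.1]]


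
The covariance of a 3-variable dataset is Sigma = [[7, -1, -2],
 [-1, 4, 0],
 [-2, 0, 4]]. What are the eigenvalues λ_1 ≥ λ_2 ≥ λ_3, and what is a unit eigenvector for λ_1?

Step 1 — characteristic polynomial p(λ) = det(λI - Sigma) = λ³ - tr·λ² + c_1·λ - det, where tr = trace, c_1 = sum of the principal 2×2 minors, det = det(Sigma):
  tr = 7 + 4 + 4 = 15,
  c_1 = (7·4 - (-1)²) + (7·4 - (-2)²) + (4·4 - (0)²) = 27 + 24 + 16 = 67,
  det = 7·(4·4 - (0)²) - (-1)·((-1)·4 - (0)·(-2)) + (-2)·((-1)·(0) - 4·(-2)) = 7·(16) - (-1)·(-4) + (-2)·(8) = 92.
  So p(λ) = λ³ - 15λ² + 67λ - 92.
Step 2 — look for an integer root (rational root theorem: any rational root is an integer divisor of 92). Testing λ = 4:
  p(4) = 64 - 240 + 268 - 92 = 0  ✓
  Dividing out (λ - 4): p(λ) = (λ - 4)(λ² - 11λ + 23).
Step 3 — remaining eigenvalues from the quadratic λ² - 11λ + 23 = 0:
  Δ = 11² - 4·23 = 121 - 92 = 29,  λ = (11 ± √29)/2 = (11 ± 5.3852)/2 ≈ 8.1926 or 2.8074.
  Sorted: λ_1 = 8.1926,  λ_2 = 4,  λ_3 = 2.8074  (check: sum = 15 = tr ✓).

Step 4 — unit eigenvector for λ_1 ≈ 8.1926: v spans the null space of (Sigma - λ_1 I), whose rows are
  r_1 = (-1.1926, -1, -2),  r_2 = (-1, -4.1926, 0),  r_3 = (-2, 0, -4.1926).
  v is orthogonal to every row, so take v ∝ r_1 × r_2 = ((-1)·(0) - (-2)·(-4.1926), (-2)·(-1) - (-1.1926)·(0), (-1.1926)·(-4.1926) - (-1)·(-1)) ≈ (-8.3852, 2, 4).
  Rescale (multiply by -1 so the first nonzero entry is positive): u = (8.3852, -2, -4).
  ||u|| = √((8.3852)² + (-2)² + (-4)²) = √(90.311) ≈ 9.5032,  v_1 = u/||u|| ≈ (0.8824, -0.2105, -0.4209) (||v_1|| = 1).

λ_1 = 8.1926,  λ_2 = 4,  λ_3 = 2.8074;  v_1 ≈ (0.8824, -0.2105, -0.4209)


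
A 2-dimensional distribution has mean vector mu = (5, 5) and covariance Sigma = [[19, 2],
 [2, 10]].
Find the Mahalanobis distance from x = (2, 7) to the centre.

Step 1 — centre the observation: (x - mu) = (-3, 2).

Step 2 — invert Sigma. det(Sigma) = 19·10 - (2)² = 186.
  Sigma^{-1} = (1/det) · [[d, -b], [-b, a]] = [[0.0538, -0.0108],
 [-0.0108, 0.1022]].

Step 3 — form the quadratic (x - mu)^T · Sigma^{-1} · (x - mu):
  Sigma^{-1} · (x - mu) = (-0.1828, 0.2366).
  (x - mu)^T · [Sigma^{-1} · (x - mu)] = (-3)·(-0.1828) + (2)·(0.2366) = 1.0215.

Step 4 — take square root: d = √(1.0215) ≈ 1.0107.

d(x, mu) = √(1.0215) ≈ 1.0107


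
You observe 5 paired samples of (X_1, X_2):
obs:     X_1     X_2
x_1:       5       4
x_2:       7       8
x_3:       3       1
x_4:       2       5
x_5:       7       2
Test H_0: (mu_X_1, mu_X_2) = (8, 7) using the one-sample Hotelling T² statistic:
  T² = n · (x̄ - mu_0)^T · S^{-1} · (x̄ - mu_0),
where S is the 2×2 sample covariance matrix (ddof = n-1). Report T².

Step 1 — sample mean vector:
  mean(X_1) = (5 + 7 + 3 + 2 + 7) / 5 = 24/5 = 4.8
  mean(X_2) = (4 + 8 + 1 + 5 + 2) / 5 = 20/5 = 4
  x̄ = (4.8, 4),  deviation x̄ - mu_0 = (4.8, 4) - (8, 7) = (-3.2, -3).

Step 2 — sample covariance matrix, S[i,j] = (1/(n-1)) · Σ_k (x_{k,i} - mean_i) · (x_{k,j} - mean_j), divisor n-1 = 4:
  S[X_1,X_1] = ((0.2)·(0.2) + (2.2)·(2.2) + (-1.8)·(-1.8) + (-2.8)·(-2.8) + (2.2)·(2.2)) / 4 = 20.8/4 = 5.2
  S[X_1,X_2] = ((0.2)·(0) + (2.2)·(4) + (-1.8)·(-3) + (-2.8)·(1) + (2.2)·(-2)) / 4 = 7/4 = 1.75
  S[X_2,X_2] = ((0)·(0) + (4)·(4) + (-3)·(-3) + (1)·(1) + (-2)·(-2)) / 4 = 30/4 = 7.5
  S = [[5.2, 1.75],
 [1.75, 7.5]].

Step 3 — invert S. det(S) = 5.2·7.5 - (1.75)² = 35.9375.
  S^{-1} = (1/det) · [[d, -b], [-b, a]] = [[0.2087, -0.0487],
 [-0.0487, 0.1447]].

Step 4 — quadratic form (x̄ - mu_0)^T · S^{-1} · (x̄ - mu_0):
  S^{-1} · (x̄ - mu_0) = (-0.5217, -0.2783),
  (x̄ - mu_0)^T · [...] = (-3.2)·(-0.5217) + (-3)·(-0.2783) = 2.5043.

Step 5 — scale by n: T² = 5 · 2.5043 = 12.5217.

T² ≈ 12.5217


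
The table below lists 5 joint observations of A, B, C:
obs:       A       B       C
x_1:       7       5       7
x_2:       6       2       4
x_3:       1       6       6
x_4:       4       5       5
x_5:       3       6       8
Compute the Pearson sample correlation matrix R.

Step 1 — column means:
  mean(A) = (7 + 6 + 1 + 4 + 3) / 5 = 21/5 = 4.2
  mean(B) = (5 + 2 + 6 + 5 + 6) / 5 = 24/5 = 4.8
  mean(C) = (7 + 4 + 6 + 5 + 8) / 5 = 30/5 = 6

Step 2 — sample variances and covariances s[i,j] = (1/(n-1)) · Σ_k (x_{k,i} - mean_i) · (x_{k,j} - mean_j), with n-1 = 4:
  s[A,A] = ((2.8)·(2.8) + (1.8)·(1.8) + (-3.2)·(-3.2) + (-0.2)·(-0.2) + (-1.2)·(-1.2)) / 4 = 22.8/4 = 5.7
  s[A,B] = ((2.8)·(0.2) + (1.8)·(-2.8) + (-3.2)·(1.2) + (-0.2)·(0.2) + (-1.2)·(1.2)) / 4 = -9.8/4 = -2.45
  s[A,C] = ((2.8)·(1) + (1.8)·(-2) + (-3.2)·(0) + (-0.2)·(-1) + (-1.2)·(2)) / 4 = -3/4 = -0.75
  s[B,B] = ((0.2)·(0.2) + (-2.8)·(-2.8) + (1.2)·(1.2) + (0.2)·(0.2) + (1.2)·(1.2)) / 4 = 10.8/4 = 2.7
  s[B,C] = ((0.2)·(1) + (-2.8)·(-2) + (1.2)·(0) + (0.2)·(-1) + (1.2)·(2)) / 4 = 8/4 = 2
  s[C,C] = ((1)·(1) + (-2)·(-2) + (0)·(0) + (-1)·(-1) + (2)·(2)) / 4 = 10/4 = 2.5
  Sample standard deviations s_i = √(s[i,i]):
  s(A) = √(5.7) = 2.3875
  s(B) = √(2.7) = 1.6432
  s(C) = √(2.5) = 1.5811

Step 3 — r_{ij} = s_{ij} / (s_i · s_j):
  r[A,A] = 1 (diagonal).
  r[A,B] = -2.45 / (2.3875 · 1.6432) = -2.45 / 3.923 = -0.6245
  r[A,C] = -0.75 / (2.3875 · 1.5811) = -0.75 / 3.7749 = -0.1987
  r[B,B] = 1 (diagonal).
  r[B,C] = 2 / (1.6432 · 1.5811) = 2 / 2.5981 = 0.7698
  r[C,C] = 1 (diagonal).

R is symmetric with unit diagonal. Assembling:

R = [[1, -0.6245, -0.1987],
 [-0.6245, 1, 0.7698],
 [-0.1987, 0.7698, 1]]


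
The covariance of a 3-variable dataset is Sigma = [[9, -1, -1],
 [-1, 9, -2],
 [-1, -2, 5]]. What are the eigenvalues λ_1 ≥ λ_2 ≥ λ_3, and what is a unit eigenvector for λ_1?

Step 1 — characteristic polynomial p(λ) = det(λI - Sigma) = λ³ - tr·λ² + c_1·λ - det, where tr = trace, c_1 = sum of the principal 2×2 minors, det = det(Sigma):
  tr = 9 + 9 + 5 = 23,
  c_1 = (9·9 - (-1)²) + (9·5 - (-1)²) + (9·5 - (-2)²) = 80 + 44 + 41 = 165,
  det = 9·(9·5 - (-2)²) - (-1)·((-1)·5 - (-2)·(-1)) + (-1)·((-1)·(-2) - 9·(-1)) = 9·(41) - (-1)·(-7) + (-1)·(11) = 351.
  So p(λ) = λ³ - 23λ² + 165λ - 351.
Step 2 — look for an integer root (rational root theorem: any rational root is an integer divisor of 351). Testing λ = 9:
  p(9) = 729 - 1863 + 1485 - 351 = 0  ✓
  Dividing out (λ - 9): p(λ) = (λ - 9)(λ² - 14λ + 39).
Step 3 — remaining eigenvalues from the quadratic λ² - 14λ + 39 = 0:
  Δ = 14² - 4·39 = 196 - 156 = 40,  λ = (14 ± √40)/2 = (14 ± 6.3246)/2 ≈ 10.1623 or 3.8377.
  Sorted: λ_1 = 10.1623,  λ_2 = 9,  λ_3 = 3.8377  (check: sum = 23 = tr ✓).

Step 4 — unit eigenvector for λ_1 ≈ 10.1623: v spans the null space of (Sigma - λ_1 I), whose rows are
  r_1 = (-1.1623, -1, -1),  r_2 = (-1, -1.1623, -2),  r_3 = (-1, -2, -5.1623).
  v is orthogonal to every row, so take v ∝ r_1 × r_2 = ((-1)·(-2) - (-1)·(-1.1623), (-1)·(-1) - (-1.1623)·(-2), (-1.1623)·(-1.1623) - (-1)·(-1)) ≈ (0.8377, -1.3246, 0.3509).
  Let u = (0.8377, -1.3246, 0.3509).
  ||u|| = √((0.8377)² + (-1.3246)² + (0.3509)²) = √(2.5793) ≈ 1.606,  v_1 = u/||u|| ≈ (0.5216, -0.8247, 0.2185) (||v_1|| = 1).

λ_1 = 10.1623,  λ_2 = 9,  λ_3 = 3.8377;  v_1 ≈ (0.5216, -0.8247, 0.2185)


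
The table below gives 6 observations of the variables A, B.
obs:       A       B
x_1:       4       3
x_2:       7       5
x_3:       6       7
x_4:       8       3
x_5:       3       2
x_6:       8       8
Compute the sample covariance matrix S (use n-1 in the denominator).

Step 1 — column means:
  mean(A) = (4 + 7 + 6 + 8 + 3 + 8) / 6 = 36/6 = 6
  mean(B) = (3 + 5 + 7 + 3 + 2 + 8) / 6 = 28/6 = 4.6667

Step 2 — sample covariance S[i,j] = (1/(n-1)) · Σ_k (x_{k,i} - mean_i) · (x_{k,j} - mean_j), with n-1 = 5.
  S[A,A] = ((-2)·(-2) + (1)·(1) + (0)·(0) + (2)·(2) + (-3)·(-3) + (2)·(2)) / 5 = 22/5 = 4.4
  S[A,B] = ((-2)·(-1.6667) + (1)·(0.3333) + (0)·(2.3333) + (2)·(-1.6667) + (-3)·(-2.6667) + (2)·(3.3333)) / 5 = 15/5 = 3
  S[B,B] = ((-1.6667)·(-1.6667) + (0.3333)·(0.3333) + (2.3333)·(2.3333) + (-1.6667)·(-1.6667) + (-2.6667)·(-2.6667) + (3.3333)·(3.3333)) / 5 = 29.3333/5 = 5.8667

S is symmetric (S[j,i] = S[i,j]). Assembling:

S = [[4.4, 3],
 [3, 5.8667]]


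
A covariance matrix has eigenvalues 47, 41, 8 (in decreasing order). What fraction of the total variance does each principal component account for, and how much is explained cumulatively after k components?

Step 1 — total variance = trace(Sigma) = Σ λ_i = 47 + 41 + 8 = 96.

Step 2 — fraction explained by component i = λ_i / Σ λ:
  PC1: 47/96 = 0.4896
  PC2: 41/96 = 0.4271
  PC3: 8/96 = 0.0833

Step 3 — cumulative fraction after k components = (λ_1 + ... + λ_k) / Σ λ:
  k = 1: 47/96 = 0.4896
  k = 2: (47 + 41)/96 = 88/96 = 0.9167
  k = 3: (47 + 41 + 8)/96 = 96/96 = 1

Summary (fraction, with percent):

explained: PC1 0.4896 (48.96%), PC2 0.4271 (42.71%), PC3 0.0833 (8.33%);  cumulative: 0.4896, 0.9167, 1


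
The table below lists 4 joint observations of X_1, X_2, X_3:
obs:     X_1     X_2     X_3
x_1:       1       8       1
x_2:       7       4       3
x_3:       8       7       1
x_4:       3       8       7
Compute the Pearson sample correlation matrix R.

Step 1 — column means:
  mean(X_1) = (1 + 7 + 8 + 3) / 4 = 19/4 = 4.75
  mean(X_2) = (8 + 4 + 7 + 8) / 4 = 27/4 = 6.75
  mean(X_3) = (1 + 3 + 1 + 7) / 4 = 12/4 = 3

Step 2 — sample variances and covariances s[i,j] = (1/(n-1)) · Σ_k (x_{k,i} - mean_i) · (x_{k,j} - mean_j), with n-1 = 3:
  s[X_1,X_1] = ((-3.75)·(-3.75) + (2.25)·(2.25) + (3.25)·(3.25) + (-1.75)·(-1.75)) / 3 = 32.75/3 = 10.9167
  s[X_1,X_2] = ((-3.75)·(1.25) + (2.25)·(-2.75) + (3.25)·(0.25) + (-1.75)·(1.25)) / 3 = -12.25/3 = -4.0833
  s[X_1,X_3] = ((-3.75)·(-2) + (2.25)·(0) + (3.25)·(-2) + (-1.75)·(4)) / 3 = -6/3 = -2
  s[X_2,X_2] = ((1.25)·(1.25) + (-2.75)·(-2.75) + (0.25)·(0.25) + (1.25)·(1.25)) / 3 = 10.75/3 = 3.5833
  s[X_2,X_3] = ((1.25)·(-2) + (-2.75)·(0) + (0.25)·(-2) + (1.25)·(4)) / 3 = 2/3 = 0.6667
  s[X_3,X_3] = ((-2)·(-2) + (0)·(0) + (-2)·(-2) + (4)·(4)) / 3 = 24/3 = 8
  Sample standard deviations s_i = √(s[i,i]):
  s(X_1) = √(10.9167) = 3.304
  s(X_2) = √(3.5833) = 1.893
  s(X_3) = √(8) = 2.8284

Step 3 — r_{ij} = s_{ij} / (s_i · s_j):
  r[X_1,X_1] = 1 (diagonal).
  r[X_1,X_2] = -4.0833 / (3.304 · 1.893) = -4.0833 / 6.2544 = -0.6529
  r[X_1,X_3] = -2 / (3.304 · 2.8284) = -2 / 9.3452 = -0.214
  r[X_2,X_2] = 1 (diagonal).
  r[X_2,X_3] = 0.6667 / (1.893 · 2.8284) = 0.6667 / 5.3541 = 0.1245
  r[X_3,X_3] = 1 (diagonal).

R is symmetric with unit diagonal. Assembling:

R = [[1, -0.6529, -0.214],
 [-0.6529, 1, 0.1245],
 [-0.214, 0.1245, 1]]


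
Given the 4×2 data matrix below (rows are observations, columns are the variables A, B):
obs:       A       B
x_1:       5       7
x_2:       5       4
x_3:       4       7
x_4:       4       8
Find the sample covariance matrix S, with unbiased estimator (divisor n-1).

Step 1 — column means:
  mean(A) = (5 + 5 + 4 + 4) / 4 = 18/4 = 4.5
  mean(B) = (7 + 4 + 7 + 8) / 4 = 26/4 = 6.5

Step 2 — sample covariance S[i,j] = (1/(n-1)) · Σ_k (x_{k,i} - mean_i) · (x_{k,j} - mean_j), with n-1 = 3.
  S[A,A] = ((0.5)·(0.5) + (0.5)·(0.5) + (-0.5)·(-0.5) + (-0.5)·(-0.5)) / 3 = 1/3 = 0.3333
  S[A,B] = ((0.5)·(0.5) + (0.5)·(-2.5) + (-0.5)·(0.5) + (-0.5)·(1.5)) / 3 = -2/3 = -0.6667
  S[B,B] = ((0.5)·(0.5) + (-2.5)·(-2.5) + (0.5)·(0.5) + (1.5)·(1.5)) / 3 = 9/3 = 3

S is symmetric (S[j,i] = S[i,j]). Assembling:

S = [[0.3333, -0.6667],
 [-0.6667, 3]]


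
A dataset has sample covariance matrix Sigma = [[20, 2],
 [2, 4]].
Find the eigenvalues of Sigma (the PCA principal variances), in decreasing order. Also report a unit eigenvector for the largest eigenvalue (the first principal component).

Step 1 — characteristic polynomial of 2×2 Sigma:
  det(Sigma - λI) = λ² - trace · λ + det = 0.
  trace = 20 + 4 = 24, det = 20·4 - (2)² = 76.
Step 2 — discriminant:
  Δ = trace² - 4·det = 576 - 304 = 272.
Step 3 — eigenvalues:
  λ = (trace ± √Δ)/2 = (24 ± 16.4924)/2,
  λ_1 = 20.2462,  λ_2 = 3.7538.

Step 4 — unit eigenvector for λ_1: solve (Sigma - λ_1 I)v = 0. First row:
  (20 - 20.2462)·v_x + (2)·v_y = 0, i.e. (-0.2462)·v_x + (2)·v_y = 0,
  so v ∝ (b, λ_1 - a) = (2, 0.2462) = u.
  ||u|| = √((2)² + (0.2462)²) = √(4.0606) ≈ 2.0151,
  v_1 = u/||u|| ≈ (0.9925, 0.1222) (||v_1|| = 1).

λ_1 = 20.2462,  λ_2 = 3.7538;  v_1 ≈ (0.9925, 0.1222)


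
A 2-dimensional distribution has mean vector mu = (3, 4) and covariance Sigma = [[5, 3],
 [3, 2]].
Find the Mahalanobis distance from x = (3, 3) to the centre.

Step 1 — centre the observation: (x - mu) = (0, -1).

Step 2 — invert Sigma. det(Sigma) = 5·2 - (3)² = 1.
  Sigma^{-1} = (1/det) · [[d, -b], [-b, a]] = [[2, -3],
 [-3, 5]].

Step 3 — form the quadratic (x - mu)^T · Sigma^{-1} · (x - mu):
  Sigma^{-1} · (x - mu) = (3, -5).
  (x - mu)^T · [Sigma^{-1} · (x - mu)] = (0)·(3) + (-1)·(-5) = 5.

Step 4 — take square root: d = √(5) ≈ 2.2361.

d(x, mu) = √(5) ≈ 2.2361


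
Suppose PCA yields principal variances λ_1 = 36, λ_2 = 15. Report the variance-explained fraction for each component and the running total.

Step 1 — total variance = trace(Sigma) = Σ λ_i = 36 + 15 = 51.

Step 2 — fraction explained by component i = λ_i / Σ λ:
  PC1: 36/51 = 0.7059
  PC2: 15/51 = 0.2941

Step 3 — cumulative fraction after k components = (λ_1 + ... + λ_k) / Σ λ:
  k = 1: 36/51 = 0.7059
  k = 2: (36 + 15)/51 = 51/51 = 1

Summary (fraction, with percent):

explained: PC1 0.7059 (70.59%), PC2 0.2941 (29.41%);  cumulative: 0.7059, 1


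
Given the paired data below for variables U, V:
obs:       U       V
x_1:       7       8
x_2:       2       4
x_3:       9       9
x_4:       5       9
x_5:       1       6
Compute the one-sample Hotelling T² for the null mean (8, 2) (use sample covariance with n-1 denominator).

Step 1 — sample mean vector:
  mean(U) = (7 + 2 + 9 + 5 + 1) / 5 = 24/5 = 4.8
  mean(V) = (8 + 4 + 9 + 9 + 6) / 5 = 36/5 = 7.2
  x̄ = (4.8, 7.2),  deviation x̄ - mu_0 = (4.8, 7.2) - (8, 2) = (-3.2, 5.2).

Step 2 — sample covariance matrix, S[i,j] = (1/(n-1)) · Σ_k (x_{k,i} - mean_i) · (x_{k,j} - mean_j), divisor n-1 = 4:
  S[U,U] = ((2.2)·(2.2) + (-2.8)·(-2.8) + (4.2)·(4.2) + (0.2)·(0.2) + (-3.8)·(-3.8)) / 4 = 44.8/4 = 11.2
  S[U,V] = ((2.2)·(0.8) + (-2.8)·(-3.2) + (4.2)·(1.8) + (0.2)·(1.8) + (-3.8)·(-1.2)) / 4 = 23.2/4 = 5.8
  S[V,V] = ((0.8)·(0.8) + (-3.2)·(-3.2) + (1.8)·(1.8) + (1.8)·(1.8) + (-1.2)·(-1.2)) / 4 = 18.8/4 = 4.7
  S = [[11.2, 5.8],
 [5.8, 4.7]].

Step 3 — invert S. det(S) = 11.2·4.7 - (5.8)² = 19.
  S^{-1} = (1/det) · [[d, -b], [-b, a]] = [[0.2474, -0.3053],
 [-0.3053, 0.5895]].

Step 4 — quadratic form (x̄ - mu_0)^T · S^{-1} · (x̄ - mu_0):
  S^{-1} · (x̄ - mu_0) = (-2.3789, 4.0421),
  (x̄ - mu_0)^T · [...] = (-3.2)·(-2.3789) + (5.2)·(4.0421) = 28.6316.

Step 5 — scale by n: T² = 5 · 28.6316 = 143.1579.

T² ≈ 143.1579


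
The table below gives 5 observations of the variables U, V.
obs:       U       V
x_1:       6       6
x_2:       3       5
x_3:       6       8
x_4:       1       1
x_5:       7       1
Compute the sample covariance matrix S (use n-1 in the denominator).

Step 1 — column means:
  mean(U) = (6 + 3 + 6 + 1 + 7) / 5 = 23/5 = 4.6
  mean(V) = (6 + 5 + 8 + 1 + 1) / 5 = 21/5 = 4.2

Step 2 — sample covariance S[i,j] = (1/(n-1)) · Σ_k (x_{k,i} - mean_i) · (x_{k,j} - mean_j), with n-1 = 4.
  S[U,U] = ((1.4)·(1.4) + (-1.6)·(-1.6) + (1.4)·(1.4) + (-3.6)·(-3.6) + (2.4)·(2.4)) / 4 = 25.2/4 = 6.3
  S[U,V] = ((1.4)·(1.8) + (-1.6)·(0.8) + (1.4)·(3.8) + (-3.6)·(-3.2) + (2.4)·(-3.2)) / 4 = 10.4/4 = 2.6
  S[V,V] = ((1.8)·(1.8) + (0.8)·(0.8) + (3.8)·(3.8) + (-3.2)·(-3.2) + (-3.2)·(-3.2)) / 4 = 38.8/4 = 9.7

S is symmetric (S[j,i] = S[i,j]). Assembling:

S = [[6.3, 2.6],
 [2.6, 9.7]]


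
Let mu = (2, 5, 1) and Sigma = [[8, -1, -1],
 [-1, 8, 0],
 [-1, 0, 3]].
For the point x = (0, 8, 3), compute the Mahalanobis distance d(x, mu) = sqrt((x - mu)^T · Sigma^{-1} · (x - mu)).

Step 1 — centre the observation: (x - mu) = (-2, 3, 2).

Step 2 — invert Sigma (cofactor / det for 3×3, or solve directly):
  Sigma^{-1} = [[0.1326, 0.0166, 0.0442],
 [0.0166, 0.1271, 0.0055],
 [0.0442, 0.0055, 0.3481]].

Step 3 — form the quadratic (x - mu)^T · Sigma^{-1} · (x - mu):
  Sigma^{-1} · (x - mu) = (-0.1271, 0.3591, 0.6243).
  (x - mu)^T · [Sigma^{-1} · (x - mu)] = (-2)·(-0.1271) + (3)·(0.3591) + (2)·(0.6243) = 2.5801.

Step 4 — take square root: d = √(2.5801) ≈ 1.6063.

d(x, mu) = √(2.5801) ≈ 1.6063


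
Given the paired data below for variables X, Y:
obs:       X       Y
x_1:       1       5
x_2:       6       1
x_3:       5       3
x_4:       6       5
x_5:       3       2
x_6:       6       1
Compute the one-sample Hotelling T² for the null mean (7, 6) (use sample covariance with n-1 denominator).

Step 1 — sample mean vector:
  mean(X) = (1 + 6 + 5 + 6 + 3 + 6) / 6 = 27/6 = 4.5
  mean(Y) = (5 + 1 + 3 + 5 + 2 + 1) / 6 = 17/6 = 2.8333
  x̄ = (4.5, 2.8333),  deviation x̄ - mu_0 = (4.5, 2.8333) - (7, 6) = (-2.5, -3.1667).

Step 2 — sample covariance matrix, S[i,j] = (1/(n-1)) · Σ_k (x_{k,i} - mean_i) · (x_{k,j} - mean_j), divisor n-1 = 5:
  S[X,X] = ((-3.5)·(-3.5) + (1.5)·(1.5) + (0.5)·(0.5) + (1.5)·(1.5) + (-1.5)·(-1.5) + (1.5)·(1.5)) / 5 = 21.5/5 = 4.3
  S[X,Y] = ((-3.5)·(2.1667) + (1.5)·(-1.8333) + (0.5)·(0.1667) + (1.5)·(2.1667) + (-1.5)·(-0.8333) + (1.5)·(-1.8333)) / 5 = -8.5/5 = -1.7
  S[Y,Y] = ((2.1667)·(2.1667) + (-1.8333)·(-1.8333) + (0.1667)·(0.1667) + (2.1667)·(2.1667) + (-0.8333)·(-0.8333) + (-1.8333)·(-1.8333)) / 5 = 16.8333/5 = 3.3667
  S = [[4.3, -1.7],
 [-1.7, 3.3667]].

Step 3 — invert S. det(S) = 4.3·3.3667 - (-1.7)² = 11.5867.
  S^{-1} = (1/det) · [[d, -b], [-b, a]] = [[0.2906, 0.1467],
 [0.1467, 0.3711]].

Step 4 — quadratic form (x̄ - mu_0)^T · S^{-1} · (x̄ - mu_0):
  S^{-1} · (x̄ - mu_0) = (-1.191, -1.542),
  (x̄ - mu_0)^T · [...] = (-2.5)·(-1.191) + (-3.1667)·(-1.542) = 7.8606.

Step 5 — scale by n: T² = 6 · 7.8606 = 47.1634.

T² ≈ 47.1634


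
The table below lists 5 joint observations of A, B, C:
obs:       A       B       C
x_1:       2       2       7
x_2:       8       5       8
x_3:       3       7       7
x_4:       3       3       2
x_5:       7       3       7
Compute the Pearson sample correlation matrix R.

Step 1 — column means:
  mean(A) = (2 + 8 + 3 + 3 + 7) / 5 = 23/5 = 4.6
  mean(B) = (2 + 5 + 7 + 3 + 3) / 5 = 20/5 = 4
  mean(C) = (7 + 8 + 7 + 2 + 7) / 5 = 31/5 = 6.2

Step 2 — sample variances and covariances s[i,j] = (1/(n-1)) · Σ_k (x_{k,i} - mean_i) · (x_{k,j} - mean_j), with n-1 = 4:
  s[A,A] = ((-2.6)·(-2.6) + (3.4)·(3.4) + (-1.6)·(-1.6) + (-1.6)·(-1.6) + (2.4)·(2.4)) / 4 = 29.2/4 = 7.3
  s[A,B] = ((-2.6)·(-2) + (3.4)·(1) + (-1.6)·(3) + (-1.6)·(-1) + (2.4)·(-1)) / 4 = 3/4 = 0.75
  s[A,C] = ((-2.6)·(0.8) + (3.4)·(1.8) + (-1.6)·(0.8) + (-1.6)·(-4.2) + (2.4)·(0.8)) / 4 = 11.4/4 = 2.85
  s[B,B] = ((-2)·(-2) + (1)·(1) + (3)·(3) + (-1)·(-1) + (-1)·(-1)) / 4 = 16/4 = 4
  s[B,C] = ((-2)·(0.8) + (1)·(1.8) + (3)·(0.8) + (-1)·(-4.2) + (-1)·(0.8)) / 4 = 6/4 = 1.5
  s[C,C] = ((0.8)·(0.8) + (1.8)·(1.8) + (0.8)·(0.8) + (-4.2)·(-4.2) + (0.8)·(0.8)) / 4 = 22.8/4 = 5.7
  Sample standard deviations s_i = √(s[i,i]):
  s(A) = √(7.3) = 2.7019
  s(B) = √(4) = 2
  s(C) = √(5.7) = 2.3875

Step 3 — r_{ij} = s_{ij} / (s_i · s_j):
  r[A,A] = 1 (diagonal).
  r[A,B] = 0.75 / (2.7019 · 2) = 0.75 / 5.4037 = 0.1388
  r[A,C] = 2.85 / (2.7019 · 2.3875) = 2.85 / 6.4506 = 0.4418
  r[B,B] = 1 (diagonal).
  r[B,C] = 1.5 / (2 · 2.3875) = 1.5 / 4.7749 = 0.3141
  r[C,C] = 1 (diagonal).

R is symmetric with unit diagonal. Assembling:

R = [[1, 0.1388, 0.4418],
 [0.1388, 1, 0.3141],
 [0.4418, 0.3141, 1]]
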